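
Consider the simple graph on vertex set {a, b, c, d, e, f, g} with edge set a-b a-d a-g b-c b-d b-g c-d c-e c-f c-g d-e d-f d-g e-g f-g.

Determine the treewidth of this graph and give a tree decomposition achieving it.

The largest bag has 4 vertices, giving width 3; this decomposition certifies tw(G) ≤ 3. On the other hand G contains the 4-clique {c, d, e, g}. A clique must lie in a single bag of any decomposition, so no decomposition can have width below 3. Therefore the treewidth is 3.

Treewidth 3.
Bags: B1 = {c, d, f, g}  B2 = {b, c, d, g}  B3 = {a, b, d, g}  B4 = {c, d, e, g}
Tree: B1–B2, B2–B3, B2–B4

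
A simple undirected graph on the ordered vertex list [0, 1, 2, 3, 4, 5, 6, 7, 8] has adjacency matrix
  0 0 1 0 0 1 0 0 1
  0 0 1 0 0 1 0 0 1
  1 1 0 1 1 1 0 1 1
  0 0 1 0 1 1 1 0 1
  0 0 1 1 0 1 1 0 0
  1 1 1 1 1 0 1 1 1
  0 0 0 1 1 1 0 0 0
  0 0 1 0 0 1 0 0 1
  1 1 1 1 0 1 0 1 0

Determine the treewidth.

3

A width-3 tree decomposition is:
Bags: B1 = {2, 3, 5, 8}  B2 = {2, 3, 4, 5}  B3 = {3, 4, 5, 6}  B4 = {2, 5, 7, 8}  B5 = {1, 2, 5, 8}  B6 = {0, 2, 5, 8}
Tree: B1–B2, B2–B3, B1–B4, B4–B5, B1–B6
Every bag has size at most 4, so the width is 4 − 1 = 3 and tw(G) ≤ 3. For the lower bound, the 4 vertices {0, 2, 5, 8} are pairwise adjacent, and any tree decomposition puts a clique entirely inside one bag — forcing width ≥ 3. Combining the bounds, tw(G) = 3.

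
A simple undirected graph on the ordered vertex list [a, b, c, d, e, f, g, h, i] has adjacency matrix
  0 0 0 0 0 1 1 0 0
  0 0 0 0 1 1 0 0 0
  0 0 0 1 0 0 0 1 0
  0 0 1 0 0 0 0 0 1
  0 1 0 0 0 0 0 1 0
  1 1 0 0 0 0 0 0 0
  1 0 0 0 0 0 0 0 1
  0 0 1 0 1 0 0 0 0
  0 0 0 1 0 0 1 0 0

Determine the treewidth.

A width-2 tree decomposition is:
Bags: B1 = {a, f, g}  B2 = {b, f, g}  B3 = {b, e, g}  B4 = {e, g, h}  B5 = {c, g, h}  B6 = {c, d, g}  B7 = {d, g, i}
Tree: B1–B2, B2–B3, B3–B4, B4–B5, B5–B6, B6–B7
Every bag has size at most 3, so the width is 3 − 1 = 2 and tw(G) ≤ 2. For the lower bound, G contains the cycle g–a–f–b–e–h–c–d–i–g, so G is not a forest; only forests have treewidth ≤ 1, hence tw(G) ≥ 2. Therefore the treewidth is 2.

2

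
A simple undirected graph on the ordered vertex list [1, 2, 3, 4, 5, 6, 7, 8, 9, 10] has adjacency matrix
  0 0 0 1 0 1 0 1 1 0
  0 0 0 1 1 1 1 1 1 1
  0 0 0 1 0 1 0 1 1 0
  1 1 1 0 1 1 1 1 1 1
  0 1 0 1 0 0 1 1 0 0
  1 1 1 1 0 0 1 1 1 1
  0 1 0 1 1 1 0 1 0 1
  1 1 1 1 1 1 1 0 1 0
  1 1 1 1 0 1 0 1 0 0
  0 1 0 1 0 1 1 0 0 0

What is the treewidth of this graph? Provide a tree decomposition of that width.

Each bag holds 5 vertices, so the decomposition has width 4, which upper-bounds the treewidth. On the other hand G contains the 5-clique {2, 4, 5, 7, 8}. A clique must lie in a single bag of any decomposition, so no decomposition can have width below 4. Hence tw(G) = 4 exactly.

Treewidth 4.
One optimal decomposition is:
Bags: B1 = {2, 4, 6, 7, 10}  B2 = {2, 4, 6, 7, 8}  B3 = {2, 4, 6, 8, 9}  B4 = {1, 4, 6, 8, 9}  B5 = {3, 4, 6, 8, 9}  B6 = {2, 4, 5, 7, 8}
Tree: B1–B2, B2–B3, B3–B4, B4–B5, B2–B6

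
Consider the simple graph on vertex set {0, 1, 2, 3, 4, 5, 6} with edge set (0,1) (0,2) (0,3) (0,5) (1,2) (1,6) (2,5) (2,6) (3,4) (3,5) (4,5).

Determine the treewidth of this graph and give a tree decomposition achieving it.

Every bag has size at most 3, so the width is 3 − 1 = 2 and tw(G) ≤ 2. For the lower bound, the 3 vertices {0, 1, 2} are pairwise adjacent, and any tree decomposition puts a clique entirely inside one bag — forcing width ≥ 2. Therefore the treewidth is 2.

Treewidth 2.
Bags: B1 = {0, 1, 2}  B2 = {0, 2, 5}  B3 = {1, 2, 6}  B4 = {0, 3, 5}  B5 = {3, 4, 5}
Tree: B1–B2, B1–B3, B2–B4, B4–B5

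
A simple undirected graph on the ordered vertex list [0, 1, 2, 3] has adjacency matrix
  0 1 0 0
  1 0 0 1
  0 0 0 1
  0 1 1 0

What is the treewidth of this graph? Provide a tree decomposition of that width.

Each bag holds 2 vertices, so the decomposition has width 1, which upper-bounds the treewidth. Since G has at least one edge (e.g. 2–3), it is not an edgeless graph, so tw(G) ≥ 1. Therefore the treewidth is 1.

Treewidth 1.
One such decomposition:
Bags: B1 = {2, 3}  B2 = {1, 3}  B3 = {0, 1}
Tree: B1–B2, B2–B3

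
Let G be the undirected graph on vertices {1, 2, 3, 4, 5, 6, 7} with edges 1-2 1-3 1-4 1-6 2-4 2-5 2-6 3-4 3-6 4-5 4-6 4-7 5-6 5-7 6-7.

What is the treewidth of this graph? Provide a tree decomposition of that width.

Treewidth 3.
Bags: B1 = {2, 4, 5, 6}  B2 = {1, 2, 4, 6}  B3 = {1, 3, 4, 6}  B4 = {4, 5, 6, 7}
Tree: B1–B2, B2–B3, B1–B4

Every bag has size at most 4, so the width is 4 − 1 = 3 and tw(G) ≤ 3. On the other hand G contains the 4-clique {1, 2, 4, 6}. A clique must lie in a single bag of any decomposition, so no decomposition can have width below 3. Therefore the treewidth is 3.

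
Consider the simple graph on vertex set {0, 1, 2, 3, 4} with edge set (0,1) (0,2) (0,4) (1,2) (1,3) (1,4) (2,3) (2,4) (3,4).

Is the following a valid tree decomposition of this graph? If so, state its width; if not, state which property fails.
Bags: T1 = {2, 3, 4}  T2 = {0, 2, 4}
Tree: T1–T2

No — vertex 1 appears in no bag.

A tree decomposition must satisfy three properties: every vertex lies in some bag; for every edge, both endpoints lie together in some bag; and for every vertex, the bags containing it form a connected subtree. Here vertex 1 appears in no bag, so the decomposition is invalid.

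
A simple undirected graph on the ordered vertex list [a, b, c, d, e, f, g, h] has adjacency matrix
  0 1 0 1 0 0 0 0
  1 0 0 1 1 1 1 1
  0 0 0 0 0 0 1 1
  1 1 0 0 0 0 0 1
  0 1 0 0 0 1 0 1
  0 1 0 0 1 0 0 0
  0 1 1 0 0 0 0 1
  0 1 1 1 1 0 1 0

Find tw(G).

2

A width-2 tree decomposition is:
Bags: B1 = {c, g, h}  B2 = {b, g, h}  B3 = {b, d, h}  B4 = {b, e, h}  B5 = {b, e, f}  B6 = {a, b, d}
Tree: B1–B2, B2–B3, B3–B4, B4–B5, B3–B6
Each bag holds 3 vertices, so the decomposition has width 2, which upper-bounds the treewidth. Conversely, {c, g, h} is a clique of size 3, and the vertices of any clique must share a bag in every tree decomposition; so some bag has ≥ 3 vertices and tw(G) ≥ 2. The upper and lower bounds meet at 2, so that is the treewidth.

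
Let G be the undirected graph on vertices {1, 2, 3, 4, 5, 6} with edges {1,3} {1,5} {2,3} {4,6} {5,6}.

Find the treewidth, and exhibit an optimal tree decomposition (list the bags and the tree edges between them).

Treewidth 1.
One optimal decomposition is:
Bags: B1 = {2, 3}  B2 = {1, 3}  B3 = {1, 5}  B4 = {5, 6}  B5 = {4, 6}
Tree: B1–B2, B2–B3, B3–B4, B4–B5

Every bag has size at most 2, so the width is 2 − 1 = 1 and tw(G) ≤ 1. Any graph with an edge has treewidth ≥ 1, and G has the edge 2–3. Therefore the treewidth is 1.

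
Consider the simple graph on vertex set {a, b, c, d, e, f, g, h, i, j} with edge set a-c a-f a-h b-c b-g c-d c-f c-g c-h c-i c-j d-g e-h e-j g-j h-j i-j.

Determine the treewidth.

A width-2 tree decomposition is:
Bags: B1 = {c, g, j}  B2 = {c, i, j}  B3 = {c, d, g}  B4 = {c, h, j}  B5 = {a, c, h}  B6 = {b, c, g}  B7 = {e, h, j}  B8 = {a, c, f}
Tree: B1–B2, B1–B3, B2–B4, B4–B5, B1–B6, B4–B7, B5–B8
Every bag has size at most 3, so the width is 3 − 1 = 2 and tw(G) ≤ 2. On the other hand G contains the 3-clique {e, h, j}. A clique must lie in a single bag of any decomposition, so no decomposition can have width below 2. The upper and lower bounds meet at 2, so that is the treewidth.

2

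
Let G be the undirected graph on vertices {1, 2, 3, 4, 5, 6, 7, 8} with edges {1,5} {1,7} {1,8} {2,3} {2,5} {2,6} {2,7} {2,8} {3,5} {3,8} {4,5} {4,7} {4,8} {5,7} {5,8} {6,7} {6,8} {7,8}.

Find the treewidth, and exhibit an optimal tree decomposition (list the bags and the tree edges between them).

Treewidth 3.
One optimal decomposition is:
Bags: B1 = {2, 3, 5, 8}  B2 = {2, 5, 7, 8}  B3 = {4, 5, 7, 8}  B4 = {1, 5, 7, 8}  B5 = {2, 6, 7, 8}
Tree: B1–B2, B2–B3, B2–B4, B2–B5

Each bag holds 4 vertices, so the decomposition has width 3, which upper-bounds the treewidth. Conversely, {2, 3, 5, 8} is a clique of size 4, and the vertices of any clique must share a bag in every tree decomposition; so some bag has ≥ 4 vertices and tw(G) ≥ 3. Hence tw(G) = 3 exactly.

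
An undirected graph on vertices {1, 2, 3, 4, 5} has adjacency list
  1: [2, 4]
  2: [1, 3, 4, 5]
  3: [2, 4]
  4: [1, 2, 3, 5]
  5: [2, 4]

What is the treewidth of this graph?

A width-2 tree decomposition is:
Bags: B1 = {1, 2, 4}  B2 = {2, 4, 5}  B3 = {2, 3, 4}
Tree: B1–B2, B2–B3
Each bag holds 3 vertices, so the decomposition has width 2, which upper-bounds the treewidth. On the other hand G contains the 3-clique {1, 2, 4}. A clique must lie in a single bag of any decomposition, so no decomposition can have width below 2. The upper and lower bounds meet at 2, so that is the treewidth.

2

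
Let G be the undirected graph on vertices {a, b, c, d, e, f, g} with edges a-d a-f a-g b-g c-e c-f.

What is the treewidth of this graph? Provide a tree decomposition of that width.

Every bag has size at most 2, so the width is 2 − 1 = 1 and tw(G) ≤ 1. G has an edge, so its treewidth is at least 1. Combining the bounds, tw(G) = 1.

Treewidth 1.
One optimal decomposition is:
Bags: B1 = {a, d}  B2 = {a, f}  B3 = {a, g}  B4 = {c, f}  B5 = {b, g}  B6 = {c, e}
Tree: B1–B2, B2–B3, B2–B4, B3–B5, B4–B6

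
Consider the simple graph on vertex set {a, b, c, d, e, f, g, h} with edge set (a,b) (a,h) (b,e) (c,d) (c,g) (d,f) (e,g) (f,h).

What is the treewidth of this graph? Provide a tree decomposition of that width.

The largest bag has 3 vertices, giving width 2; this decomposition certifies tw(G) ≤ 2. For the lower bound, G contains the cycle e–g–c–d–f–h–a–b–e, so G is not a forest; only forests have treewidth ≤ 1, hence tw(G) ≥ 2. Therefore the treewidth is 2.

Treewidth 2.
One such decomposition:
Bags: B1 = {c, e, g}  B2 = {c, d, e}  B3 = {d, e, f}  B4 = {e, f, h}  B5 = {a, e, h}  B6 = {a, b, e}
Tree: B1–B2, B2–B3, B3–B4, B4–B5, B5–B6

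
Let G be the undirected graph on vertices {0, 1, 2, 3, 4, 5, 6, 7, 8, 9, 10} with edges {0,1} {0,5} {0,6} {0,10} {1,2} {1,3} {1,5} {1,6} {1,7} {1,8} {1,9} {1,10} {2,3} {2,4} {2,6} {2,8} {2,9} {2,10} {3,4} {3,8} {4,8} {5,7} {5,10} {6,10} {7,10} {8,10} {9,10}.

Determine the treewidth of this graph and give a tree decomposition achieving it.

The largest bag has 4 vertices, giving width 3; this decomposition certifies tw(G) ≤ 3. For the lower bound, the 4 vertices {0, 1, 5, 10} are pairwise adjacent, and any tree decomposition puts a clique entirely inside one bag — forcing width ≥ 3. Hence tw(G) = 3 exactly.

Treewidth 3.
One optimal decomposition is:
Bags: B1 = {0, 1, 5, 10}  B2 = {0, 1, 6, 10}  B3 = {1, 2, 6, 10}  B4 = {1, 5, 7, 10}  B5 = {1, 2, 8, 10}  B6 = {1, 2, 3, 8}  B7 = {1, 2, 9, 10}  B8 = {2, 3, 4, 8}
Tree: B1–B2, B2–B3, B1–B4, B3–B5, B5–B6, B3–B7, B6–B8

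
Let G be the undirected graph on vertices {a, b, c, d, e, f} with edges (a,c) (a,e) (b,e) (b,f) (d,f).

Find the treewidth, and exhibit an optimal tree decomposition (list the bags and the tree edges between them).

The largest bag has 2 vertices, giving width 1; this decomposition certifies tw(G) ≤ 1. Any graph with an edge has treewidth ≥ 1, and G has the edge d–f. Hence tw(G) = 1 exactly.

Treewidth 1.
One such decomposition:
Bags: B1 = {d, f}  B2 = {b, f}  B3 = {b, e}  B4 = {a, e}  B5 = {a, c}
Tree: B1–B2, B2–B3, B3–B4, B4–B5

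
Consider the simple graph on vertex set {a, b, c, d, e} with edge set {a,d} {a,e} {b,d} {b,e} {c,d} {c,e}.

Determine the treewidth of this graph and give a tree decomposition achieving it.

Every bag has size at most 3, so the width is 3 − 1 = 2 and tw(G) ≤ 2. The edges a–d–b–e–a form a cycle, so G is not a tree and its treewidth is at least 2. Combining the bounds, tw(G) = 2.

Treewidth 2.
One such decomposition:
Bags: B1 = {a, d, e}  B2 = {b, d, e}  B3 = {c, d, e}
Tree: B1–B2, B2–B3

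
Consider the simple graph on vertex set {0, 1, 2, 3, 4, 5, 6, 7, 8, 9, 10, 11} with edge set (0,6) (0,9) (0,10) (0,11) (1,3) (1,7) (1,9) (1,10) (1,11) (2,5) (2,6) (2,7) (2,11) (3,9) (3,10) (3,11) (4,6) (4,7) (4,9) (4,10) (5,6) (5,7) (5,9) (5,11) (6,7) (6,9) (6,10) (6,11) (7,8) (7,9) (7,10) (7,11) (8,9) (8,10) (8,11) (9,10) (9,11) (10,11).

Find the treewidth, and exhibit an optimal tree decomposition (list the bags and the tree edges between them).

Every bag has size at most 5, so the width is 5 − 1 = 4 and tw(G) ≤ 4. Conversely, {0, 6, 9, 10, 11} is a clique of size 5, and the vertices of any clique must share a bag in every tree decomposition; so some bag has ≥ 5 vertices and tw(G) ≥ 4. The upper and lower bounds meet at 4, so that is the treewidth.

Treewidth 4.
One optimal decomposition is:
Bags: B1 = {7, 8, 9, 10, 11}  B2 = {1, 7, 9, 10, 11}  B3 = {6, 7, 9, 10, 11}  B4 = {1, 3, 9, 10, 11}  B5 = {0, 6, 9, 10, 11}  B6 = {5, 6, 7, 9, 11}  B7 = {2, 5, 6, 7, 11}  B8 = {4, 6, 7, 9, 10}
Tree: B1–B2, B1–B3, B2–B4, B3–B5, B3–B6, B6–B7, B3–B8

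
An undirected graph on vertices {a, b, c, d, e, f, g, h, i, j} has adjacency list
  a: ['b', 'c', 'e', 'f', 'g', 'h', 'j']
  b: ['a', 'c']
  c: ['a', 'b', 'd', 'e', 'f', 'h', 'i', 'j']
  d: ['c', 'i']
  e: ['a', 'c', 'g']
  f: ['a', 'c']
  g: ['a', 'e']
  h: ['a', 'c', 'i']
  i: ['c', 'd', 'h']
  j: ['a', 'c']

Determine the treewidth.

2

A width-2 tree decomposition is:
Bags: B1 = {a, c, h}  B2 = {c, h, i}  B3 = {a, b, c}  B4 = {a, c, f}  B5 = {a, c, j}  B6 = {a, c, e}  B7 = {c, d, i}  B8 = {a, e, g}
Tree: B1–B2, B1–B3, B1–B4, B1–B5, B1–B6, B2–B7, B6–B8
Every bag has size at most 3, so the width is 3 − 1 = 2 and tw(G) ≤ 2. On the other hand G contains the 3-clique {a, e, g}. A clique must lie in a single bag of any decomposition, so no decomposition can have width below 2. Therefore the treewidth is 2.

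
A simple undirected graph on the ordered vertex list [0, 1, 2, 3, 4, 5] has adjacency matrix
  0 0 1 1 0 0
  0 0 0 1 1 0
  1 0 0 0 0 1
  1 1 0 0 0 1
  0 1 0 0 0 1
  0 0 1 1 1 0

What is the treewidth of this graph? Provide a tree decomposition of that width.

Treewidth 2.
Bags: B1 = {0, 2, 5}  B2 = {0, 3, 5}  B3 = {3, 4, 5}  B4 = {1, 3, 4}
Tree: B1–B2, B2–B3, B3–B4

The largest bag has 3 vertices, giving width 2; this decomposition certifies tw(G) ≤ 2. For the lower bound, G contains the cycle 2–0–3–5–2, so G is not a forest; only forests have treewidth ≤ 1, hence tw(G) ≥ 2. Hence tw(G) = 2 exactly.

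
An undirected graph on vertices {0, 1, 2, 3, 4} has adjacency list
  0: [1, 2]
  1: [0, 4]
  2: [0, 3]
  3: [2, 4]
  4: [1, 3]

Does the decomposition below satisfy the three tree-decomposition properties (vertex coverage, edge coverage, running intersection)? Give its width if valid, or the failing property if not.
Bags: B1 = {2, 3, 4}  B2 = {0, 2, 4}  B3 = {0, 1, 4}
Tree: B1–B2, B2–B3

Yes; width 2.

Vertex coverage: the bags together contain {0, 1, 2, 3, 4}, the full vertex set. Edge coverage: each edge of G has both endpoints in at least one bag. Running intersection: for every vertex, the bags containing it form a connected subtree. All three properties hold, so this is a valid tree decomposition of width max|bag| − 1 = 2, and hence tw(G) ≤ 2.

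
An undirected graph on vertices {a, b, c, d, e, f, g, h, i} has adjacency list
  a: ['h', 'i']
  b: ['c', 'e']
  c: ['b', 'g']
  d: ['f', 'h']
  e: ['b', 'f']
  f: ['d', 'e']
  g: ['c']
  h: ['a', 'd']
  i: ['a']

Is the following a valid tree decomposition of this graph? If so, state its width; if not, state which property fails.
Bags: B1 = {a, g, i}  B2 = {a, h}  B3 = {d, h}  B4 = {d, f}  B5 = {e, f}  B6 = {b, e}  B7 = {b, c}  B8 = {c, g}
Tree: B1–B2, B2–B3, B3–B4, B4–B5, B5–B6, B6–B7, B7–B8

No — bags containing vertex g are not connected in the tree.

A tree decomposition must satisfy three properties: every vertex lies in some bag; for every edge, both endpoints lie together in some bag; and for every vertex, the bags containing it form a connected subtree. Here bags containing vertex g are not connected in the tree, so the decomposition is invalid.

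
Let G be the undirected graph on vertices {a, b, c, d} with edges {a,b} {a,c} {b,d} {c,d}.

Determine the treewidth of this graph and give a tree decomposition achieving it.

Treewidth 2.
One such decomposition:
Bags: B1 = {a, c, d}  B2 = {a, b, d}
Tree: B1–B2

The largest bag has 3 vertices, giving width 2; this decomposition certifies tw(G) ≤ 2. Since d–c–a–b–d is a cycle in G, G is not acyclic. Forests are exactly the graphs of treewidth ≤ 1, so tw(G) ≥ 2. The upper and lower bounds meet at 2, so that is the treewidth.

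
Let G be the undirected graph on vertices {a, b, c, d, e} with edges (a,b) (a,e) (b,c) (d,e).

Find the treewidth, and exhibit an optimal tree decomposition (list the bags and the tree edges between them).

Each bag holds 2 vertices, so the decomposition has width 1, which upper-bounds the treewidth. G has an edge, so its treewidth is at least 1. Hence tw(G) = 1 exactly.

Treewidth 1.
Bags: B1 = {b, c}  B2 = {a, b}  B3 = {a, e}  B4 = {d, e}
Tree: B1–B2, B2–B3, B3–B4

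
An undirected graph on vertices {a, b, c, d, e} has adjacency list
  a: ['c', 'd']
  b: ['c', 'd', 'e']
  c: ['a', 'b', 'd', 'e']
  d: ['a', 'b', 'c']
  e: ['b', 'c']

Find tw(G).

A width-2 tree decomposition is:
Bags: B1 = {b, c, d}  B2 = {a, c, d}  B3 = {b, c, e}
Tree: B1–B2, B1–B3
Every bag has size at most 3, so the width is 3 − 1 = 2 and tw(G) ≤ 2. For the lower bound, the 3 vertices {a, c, d} are pairwise adjacent, and any tree decomposition puts a clique entirely inside one bag — forcing width ≥ 2. Combining the bounds, tw(G) = 2.

2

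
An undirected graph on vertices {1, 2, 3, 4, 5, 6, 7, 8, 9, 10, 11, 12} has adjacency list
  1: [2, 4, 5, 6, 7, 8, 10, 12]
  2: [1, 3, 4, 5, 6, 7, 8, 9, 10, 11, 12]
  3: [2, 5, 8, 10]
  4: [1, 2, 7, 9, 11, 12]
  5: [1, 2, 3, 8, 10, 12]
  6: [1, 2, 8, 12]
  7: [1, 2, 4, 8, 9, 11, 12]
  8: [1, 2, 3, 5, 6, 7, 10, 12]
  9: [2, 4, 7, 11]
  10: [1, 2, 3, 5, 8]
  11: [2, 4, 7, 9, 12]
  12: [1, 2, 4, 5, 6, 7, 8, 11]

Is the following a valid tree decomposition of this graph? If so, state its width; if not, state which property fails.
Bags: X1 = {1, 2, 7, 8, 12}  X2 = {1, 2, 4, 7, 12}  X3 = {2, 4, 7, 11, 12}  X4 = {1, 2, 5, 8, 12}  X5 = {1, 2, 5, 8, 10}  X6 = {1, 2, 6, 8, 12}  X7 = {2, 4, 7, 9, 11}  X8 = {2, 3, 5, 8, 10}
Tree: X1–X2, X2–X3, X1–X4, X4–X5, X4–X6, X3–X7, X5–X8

Checking the three conditions: (i) the bags cover all of {1, 2, 3, 4, 5, 6, 7, 8, 9, 10, 11, 12}; (ii) for each edge, some bag contains both endpoints; (iii) the bags containing any fixed vertex form a subtree. All hold, so the decomposition is valid with width 5 − 1 = 4.

Yes; width 4.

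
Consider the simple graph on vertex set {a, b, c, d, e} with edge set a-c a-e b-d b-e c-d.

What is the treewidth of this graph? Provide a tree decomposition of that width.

Treewidth 2.
One such decomposition:
Bags: B1 = {a, c, e}  B2 = {b, c, e}  B3 = {b, c, d}
Tree: B1–B2, B2–B3

Every bag has size at most 3, so the width is 3 − 1 = 2 and tw(G) ≤ 2. For the lower bound, G contains the cycle c–a–e–b–d–c, so G is not a forest; only forests have treewidth ≤ 1, hence tw(G) ≥ 2. Combining the bounds, tw(G) = 2.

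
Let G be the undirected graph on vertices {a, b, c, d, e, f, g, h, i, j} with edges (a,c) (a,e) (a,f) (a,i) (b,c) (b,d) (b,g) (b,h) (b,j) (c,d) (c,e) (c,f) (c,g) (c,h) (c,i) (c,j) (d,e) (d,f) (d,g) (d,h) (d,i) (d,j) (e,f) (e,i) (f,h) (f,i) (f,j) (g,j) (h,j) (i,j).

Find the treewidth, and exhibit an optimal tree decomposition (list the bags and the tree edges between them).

Treewidth 4.
Bags: B1 = {c, d, f, i, j}  B2 = {c, d, f, h, j}  B3 = {b, c, d, h, j}  B4 = {c, d, e, f, i}  B5 = {a, c, e, f, i}  B6 = {b, c, d, g, j}
Tree: B1–B2, B2–B3, B1–B4, B4–B5, B3–B6

Every bag has size at most 5, so the width is 5 − 1 = 4 and tw(G) ≤ 4. Conversely, {b, c, d, g, j} is a clique of size 5, and the vertices of any clique must share a bag in every tree decomposition; so some bag has ≥ 5 vertices and tw(G) ≥ 4. Combining the bounds, tw(G) = 4.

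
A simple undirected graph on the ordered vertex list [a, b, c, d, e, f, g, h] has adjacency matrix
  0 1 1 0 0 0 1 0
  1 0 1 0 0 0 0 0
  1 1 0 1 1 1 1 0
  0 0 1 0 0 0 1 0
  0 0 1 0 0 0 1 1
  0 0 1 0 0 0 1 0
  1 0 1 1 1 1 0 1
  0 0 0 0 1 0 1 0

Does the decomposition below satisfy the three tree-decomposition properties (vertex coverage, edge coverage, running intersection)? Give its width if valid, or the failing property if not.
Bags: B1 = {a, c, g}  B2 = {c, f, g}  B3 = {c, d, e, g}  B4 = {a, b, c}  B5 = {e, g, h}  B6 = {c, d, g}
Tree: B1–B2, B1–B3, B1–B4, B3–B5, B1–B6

A tree decomposition must satisfy three properties: every vertex lies in some bag; for every edge, both endpoints lie together in some bag; and for every vertex, the bags containing it form a connected subtree. Here bags containing vertex d are not connected in the tree, so the decomposition is invalid.

No — bags containing vertex d are not connected in the tree.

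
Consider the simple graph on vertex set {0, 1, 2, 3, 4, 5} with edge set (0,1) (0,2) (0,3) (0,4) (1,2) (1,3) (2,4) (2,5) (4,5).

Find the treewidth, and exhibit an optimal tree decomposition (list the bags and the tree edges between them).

The largest bag has 3 vertices, giving width 2; this decomposition certifies tw(G) ≤ 2. Conversely, {0, 1, 2} is a clique of size 3, and the vertices of any clique must share a bag in every tree decomposition; so some bag has ≥ 3 vertices and tw(G) ≥ 2. Hence tw(G) = 2 exactly.

Treewidth 2.
Bags: B1 = {0, 2, 4}  B2 = {0, 1, 2}  B3 = {0, 1, 3}  B4 = {2, 4, 5}
Tree: B1–B2, B2–B3, B1–B4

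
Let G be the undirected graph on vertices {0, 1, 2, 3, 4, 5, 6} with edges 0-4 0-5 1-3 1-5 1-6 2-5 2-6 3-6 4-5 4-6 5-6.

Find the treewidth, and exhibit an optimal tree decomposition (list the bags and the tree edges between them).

Each bag holds 3 vertices, so the decomposition has width 2, which upper-bounds the treewidth. For the lower bound, the 3 vertices {1, 3, 6} are pairwise adjacent, and any tree decomposition puts a clique entirely inside one bag — forcing width ≥ 2. Hence tw(G) = 2 exactly.

Treewidth 2.
One optimal decomposition is:
Bags: B1 = {4, 5, 6}  B2 = {1, 5, 6}  B3 = {1, 3, 6}  B4 = {0, 4, 5}  B5 = {2, 5, 6}
Tree: B1–B2, B2–B3, B1–B4, B1–B5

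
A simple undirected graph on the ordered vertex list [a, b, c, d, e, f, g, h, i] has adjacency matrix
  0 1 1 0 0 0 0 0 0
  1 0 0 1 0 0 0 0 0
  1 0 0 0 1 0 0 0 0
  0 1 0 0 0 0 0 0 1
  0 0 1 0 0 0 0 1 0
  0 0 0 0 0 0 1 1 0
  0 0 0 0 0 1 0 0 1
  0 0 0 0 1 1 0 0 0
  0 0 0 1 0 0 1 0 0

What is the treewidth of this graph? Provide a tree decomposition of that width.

Treewidth 2.
One optimal decomposition is:
Bags: B1 = {b, d, i}  B2 = {b, g, i}  B3 = {b, f, g}  B4 = {b, f, h}  B5 = {b, e, h}  B6 = {b, c, e}  B7 = {a, b, c}
Tree: B1–B2, B2–B3, B3–B4, B4–B5, B5–B6, B6–B7

Each bag holds 3 vertices, so the decomposition has width 2, which upper-bounds the treewidth. Since b–d–i–g–f–h–e–c–a–b is a cycle in G, G is not acyclic. Forests are exactly the graphs of treewidth ≤ 1, so tw(G) ≥ 2. Therefore the treewidth is 2.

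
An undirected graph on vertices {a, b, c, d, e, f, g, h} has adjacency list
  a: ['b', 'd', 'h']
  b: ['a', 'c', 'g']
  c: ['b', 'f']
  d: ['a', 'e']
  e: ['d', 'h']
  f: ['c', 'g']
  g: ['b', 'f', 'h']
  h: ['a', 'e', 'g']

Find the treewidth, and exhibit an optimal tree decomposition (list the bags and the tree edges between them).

The largest bag has 3 vertices, giving width 2; this decomposition certifies tw(G) ≤ 2. The edges e–d–a–h–e form a cycle, so G is not a tree and its treewidth is at least 2. Combining the bounds, tw(G) = 2.

Treewidth 2.
One such decomposition:
Bags: B1 = {d, e, h}  B2 = {a, d, h}  B3 = {a, g, h}  B4 = {a, b, g}  B5 = {b, f, g}  B6 = {b, c, f}
Tree: B1–B2, B2–B3, B3–B4, B4–B5, B5–B6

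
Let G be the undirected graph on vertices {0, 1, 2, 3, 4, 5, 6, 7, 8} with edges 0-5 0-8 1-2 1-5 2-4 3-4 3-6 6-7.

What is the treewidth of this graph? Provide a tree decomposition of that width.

Treewidth 1.
Bags: B1 = {6, 7}  B2 = {3, 6}  B3 = {3, 4}  B4 = {2, 4}  B5 = {1, 2}  B6 = {1, 5}  B7 = {0, 5}  B8 = {0, 8}
Tree: B1–B2, B2–B3, B3–B4, B4–B5, B5–B6, B6–B7, B7–B8

Each bag holds 2 vertices, so the decomposition has width 1, which upper-bounds the treewidth. Any graph with an edge has treewidth ≥ 1, and G has the edge 7–6. The upper and lower bounds meet at 1, so that is the treewidth.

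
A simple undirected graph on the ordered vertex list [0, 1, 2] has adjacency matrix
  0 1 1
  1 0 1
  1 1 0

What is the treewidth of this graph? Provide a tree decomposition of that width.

A single bag containing all 3 vertices is trivially a valid decomposition of width 2. On the other hand G contains the 3-clique {0, 1, 2}. A clique must lie in a single bag of any decomposition, so no decomposition can have width below 2. Therefore the treewidth is 2.

Treewidth 2.
Bags: B1 = {0, 1, 2}
Tree: (single bag)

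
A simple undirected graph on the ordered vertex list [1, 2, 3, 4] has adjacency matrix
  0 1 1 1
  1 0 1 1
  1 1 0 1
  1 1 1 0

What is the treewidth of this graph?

3

A width-3 tree decomposition is:
Bags: B1 = {1, 2, 3, 4}
Tree: (single bag)
A single bag containing all 4 vertices is trivially a valid decomposition of width 3. On the other hand G contains the 4-clique {1, 2, 3, 4}. A clique must lie in a single bag of any decomposition, so no decomposition can have width below 3. The upper and lower bounds meet at 3, so that is the treewidth.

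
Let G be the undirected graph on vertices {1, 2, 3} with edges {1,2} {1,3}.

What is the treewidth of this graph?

A width-1 tree decomposition is:
Bags: B1 = {1, 2}  B2 = {1, 3}
Tree: B1–B2
Every bag has size at most 2, so the width is 2 − 1 = 1 and tw(G) ≤ 1. G has an edge, so its treewidth is at least 1. The upper and lower bounds meet at 1, so that is the treewidth.

1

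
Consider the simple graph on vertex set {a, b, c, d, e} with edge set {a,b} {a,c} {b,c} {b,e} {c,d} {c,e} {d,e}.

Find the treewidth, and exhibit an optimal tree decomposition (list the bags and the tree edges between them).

The largest bag has 3 vertices, giving width 2; this decomposition certifies tw(G) ≤ 2. Conversely, {c, d, e} is a clique of size 3, and the vertices of any clique must share a bag in every tree decomposition; so some bag has ≥ 3 vertices and tw(G) ≥ 2. Combining the bounds, tw(G) = 2.

Treewidth 2.
One such decomposition:
Bags: B1 = {b, c, e}  B2 = {c, d, e}  B3 = {a, b, c}
Tree: B1–B2, B1–B3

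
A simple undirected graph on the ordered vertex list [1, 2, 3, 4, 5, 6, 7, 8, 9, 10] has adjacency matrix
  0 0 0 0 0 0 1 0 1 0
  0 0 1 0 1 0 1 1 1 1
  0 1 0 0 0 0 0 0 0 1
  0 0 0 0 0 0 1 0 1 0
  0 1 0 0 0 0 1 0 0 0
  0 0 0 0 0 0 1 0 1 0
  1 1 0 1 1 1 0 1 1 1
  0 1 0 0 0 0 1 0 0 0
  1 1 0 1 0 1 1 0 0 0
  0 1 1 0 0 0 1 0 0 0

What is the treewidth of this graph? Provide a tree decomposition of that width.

Every bag has size at most 3, so the width is 3 − 1 = 2 and tw(G) ≤ 2. For the lower bound, the 3 vertices {2, 3, 10} are pairwise adjacent, and any tree decomposition puts a clique entirely inside one bag — forcing width ≥ 2. The upper and lower bounds meet at 2, so that is the treewidth.

Treewidth 2.
One optimal decomposition is:
Bags: B1 = {2, 7, 8}  B2 = {2, 7, 9}  B3 = {1, 7, 9}  B4 = {6, 7, 9}  B5 = {4, 7, 9}  B6 = {2, 5, 7}  B7 = {2, 7, 10}  B8 = {2, 3, 10}
Tree: B1–B2, B2–B3, B2–B4, B4–B5, B1–B6, B2–B7, B7–B8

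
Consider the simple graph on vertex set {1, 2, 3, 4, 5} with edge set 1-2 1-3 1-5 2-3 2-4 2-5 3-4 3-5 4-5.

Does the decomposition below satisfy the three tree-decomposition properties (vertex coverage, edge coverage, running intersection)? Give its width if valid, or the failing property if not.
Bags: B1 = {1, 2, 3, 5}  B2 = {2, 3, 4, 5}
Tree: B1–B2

Yes; width 3.

Every vertex of G appears in some bag (union = {1, 2, 3, 4, 5}); every edge is covered by a bag; and for each vertex v the set of bags containing v is connected in the bag tree. The decomposition is therefore valid. The largest bag has 4 vertices, so the width is 3.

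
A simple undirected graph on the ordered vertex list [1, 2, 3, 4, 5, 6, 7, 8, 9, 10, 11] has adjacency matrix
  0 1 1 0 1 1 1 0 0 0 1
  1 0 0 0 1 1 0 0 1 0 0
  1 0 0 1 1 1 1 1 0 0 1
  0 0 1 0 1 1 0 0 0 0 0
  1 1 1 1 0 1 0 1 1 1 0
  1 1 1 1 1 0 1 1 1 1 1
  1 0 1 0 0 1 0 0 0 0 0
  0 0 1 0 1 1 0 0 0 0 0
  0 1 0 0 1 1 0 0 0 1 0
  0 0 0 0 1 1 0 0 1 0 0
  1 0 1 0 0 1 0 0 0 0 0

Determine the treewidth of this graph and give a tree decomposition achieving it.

Every bag has size at most 4, so the width is 4 − 1 = 3 and tw(G) ≤ 3. Conversely, {1, 3, 6, 11} is a clique of size 4, and the vertices of any clique must share a bag in every tree decomposition; so some bag has ≥ 4 vertices and tw(G) ≥ 3. Hence tw(G) = 3 exactly.

Treewidth 3.
One optimal decomposition is:
Bags: B1 = {1, 2, 5, 6}  B2 = {2, 5, 6, 9}  B3 = {1, 3, 5, 6}  B4 = {5, 6, 9, 10}  B5 = {1, 3, 6, 11}  B6 = {1, 3, 6, 7}  B7 = {3, 5, 6, 8}  B8 = {3, 4, 5, 6}
Tree: B1–B2, B1–B3, B2–B4, B3–B5, B5–B6, B3–B7, B7–B8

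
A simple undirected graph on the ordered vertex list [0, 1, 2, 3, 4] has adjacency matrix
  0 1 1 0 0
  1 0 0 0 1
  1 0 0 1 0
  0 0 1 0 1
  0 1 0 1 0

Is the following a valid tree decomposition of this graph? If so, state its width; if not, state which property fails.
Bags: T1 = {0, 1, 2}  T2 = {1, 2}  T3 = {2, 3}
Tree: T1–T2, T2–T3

No — vertex 4 appears in no bag.

A tree decomposition must satisfy three properties: every vertex lies in some bag; for every edge, both endpoints lie together in some bag; and for every vertex, the bags containing it form a connected subtree. Here vertex 4 appears in no bag, so the decomposition is invalid.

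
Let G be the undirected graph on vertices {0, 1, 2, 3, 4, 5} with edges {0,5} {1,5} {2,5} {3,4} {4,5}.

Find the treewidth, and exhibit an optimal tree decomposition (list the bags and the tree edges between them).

Each bag holds 2 vertices, so the decomposition has width 1, which upper-bounds the treewidth. Any graph with an edge has treewidth ≥ 1, and G has the edge 2–5. Combining the bounds, tw(G) = 1.

Treewidth 1.
One such decomposition:
Bags: B1 = {2, 5}  B2 = {1, 5}  B3 = {0, 5}  B4 = {4, 5}  B5 = {3, 4}
Tree: B1–B2, B2–B3, B1–B4, B4–B5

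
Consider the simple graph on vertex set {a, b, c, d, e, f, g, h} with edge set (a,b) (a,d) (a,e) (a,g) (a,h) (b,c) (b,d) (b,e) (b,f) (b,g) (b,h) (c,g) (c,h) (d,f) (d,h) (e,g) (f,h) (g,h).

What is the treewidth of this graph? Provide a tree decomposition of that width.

Treewidth 3.
Bags: B1 = {a, b, g, h}  B2 = {a, b, d, h}  B3 = {b, d, f, h}  B4 = {b, c, g, h}  B5 = {a, b, e, g}
Tree: B1–B2, B2–B3, B1–B4, B1–B5

The largest bag has 4 vertices, giving width 3; this decomposition certifies tw(G) ≤ 3. Conversely, {a, b, e, g} is a clique of size 4, and the vertices of any clique must share a bag in every tree decomposition; so some bag has ≥ 4 vertices and tw(G) ≥ 3. The upper and lower bounds meet at 3, so that is the treewidth.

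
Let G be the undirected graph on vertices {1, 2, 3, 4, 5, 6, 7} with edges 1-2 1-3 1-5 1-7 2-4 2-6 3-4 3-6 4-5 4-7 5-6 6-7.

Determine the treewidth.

3

A width-3 tree decomposition is:
Bags: B1 = {1, 3, 4, 6}  B2 = {1, 4, 5, 6}  B3 = {1, 4, 6, 7}  B4 = {1, 2, 4, 6}
Tree: B1–B2, B2–B3, B3–B4
Every bag has size at most 4, so the width is 4 − 1 = 3 and tw(G) ≤ 3. For the lower bound: the 4 vertex sets {3,6}, {1,5}, {4}, {7} are disjoint, each induces a connected subgraph, and every pair is joined by at least one edge of G. Contracting each set to a single vertex therefore yields K_{4} as a minor, and since treewidth is minor-monotone, tw(G) ≥ tw(K_{4}) = 3. Therefore the treewidth is 3.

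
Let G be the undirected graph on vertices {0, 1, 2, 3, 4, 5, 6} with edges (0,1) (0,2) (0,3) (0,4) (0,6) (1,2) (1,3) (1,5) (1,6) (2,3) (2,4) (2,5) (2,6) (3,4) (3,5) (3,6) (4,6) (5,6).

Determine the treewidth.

A width-4 tree decomposition is:
Bags: B1 = {0, 1, 2, 3, 6}  B2 = {1, 2, 3, 5, 6}  B3 = {0, 2, 3, 4, 6}
Tree: B1–B2, B1–B3
Each bag holds 5 vertices, so the decomposition has width 4, which upper-bounds the treewidth. On the other hand G contains the 5-clique {0, 1, 2, 3, 6}. A clique must lie in a single bag of any decomposition, so no decomposition can have width below 4. Hence tw(G) = 4 exactly.

4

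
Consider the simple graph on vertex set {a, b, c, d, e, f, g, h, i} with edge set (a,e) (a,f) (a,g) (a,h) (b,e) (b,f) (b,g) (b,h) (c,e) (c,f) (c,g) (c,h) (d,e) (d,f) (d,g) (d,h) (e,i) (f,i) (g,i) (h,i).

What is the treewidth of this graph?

A width-4 tree decomposition is:
Bags: B1 = {e, f, g, h, i}  B2 = {b, e, f, g, h}  B3 = {d, e, f, g, h}  B4 = {a, e, f, g, h}  B5 = {c, e, f, g, h}
Tree: B1–B2, B2–B3, B3–B4, B4–B5
The largest bag has 5 vertices, giving width 4; this decomposition certifies tw(G) ≤ 4. For the lower bound: the 5 vertex sets {e,i}, {b,f}, {d,h}, {g}, {a} are disjoint, each induces a connected subgraph, and every pair is joined by at least one edge of G. Contracting each set to a single vertex therefore yields K_{5} as a minor, and since treewidth is minor-monotone, tw(G) ≥ tw(K_{5}) = 4. Hence tw(G) = 4 exactly.

4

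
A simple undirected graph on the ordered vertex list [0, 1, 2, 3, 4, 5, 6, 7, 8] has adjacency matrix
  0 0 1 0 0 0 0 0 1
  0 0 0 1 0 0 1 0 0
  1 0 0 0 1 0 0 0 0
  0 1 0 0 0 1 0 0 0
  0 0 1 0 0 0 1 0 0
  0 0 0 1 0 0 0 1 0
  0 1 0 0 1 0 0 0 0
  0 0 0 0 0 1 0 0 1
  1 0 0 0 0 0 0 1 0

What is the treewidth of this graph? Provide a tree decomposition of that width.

Each bag holds 3 vertices, so the decomposition has width 2, which upper-bounds the treewidth. Since 7–8–0–2–4–6–1–3–5–7 is a cycle in G, G is not acyclic. Forests are exactly the graphs of treewidth ≤ 1, so tw(G) ≥ 2. Therefore the treewidth is 2.

Treewidth 2.
One such decomposition:
Bags: B1 = {0, 7, 8}  B2 = {0, 2, 7}  B3 = {2, 4, 7}  B4 = {4, 6, 7}  B5 = {1, 6, 7}  B6 = {1, 3, 7}  B7 = {3, 5, 7}
Tree: B1–B2, B2–B3, B3–B4, B4–B5, B5–B6, B6–B7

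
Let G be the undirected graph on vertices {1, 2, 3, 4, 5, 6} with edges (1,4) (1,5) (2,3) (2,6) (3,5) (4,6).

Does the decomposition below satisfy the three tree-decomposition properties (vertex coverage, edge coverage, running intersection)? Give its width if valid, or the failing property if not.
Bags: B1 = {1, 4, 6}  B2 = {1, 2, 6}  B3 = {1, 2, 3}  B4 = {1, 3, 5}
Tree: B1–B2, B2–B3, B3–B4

Every vertex of G appears in some bag (union = {1, 2, 3, 4, 5, 6}); every edge is covered by a bag; and for each vertex v the set of bags containing v is connected in the bag tree. The decomposition is therefore valid. The largest bag has 3 vertices, so the width is 2.

Yes; width 2.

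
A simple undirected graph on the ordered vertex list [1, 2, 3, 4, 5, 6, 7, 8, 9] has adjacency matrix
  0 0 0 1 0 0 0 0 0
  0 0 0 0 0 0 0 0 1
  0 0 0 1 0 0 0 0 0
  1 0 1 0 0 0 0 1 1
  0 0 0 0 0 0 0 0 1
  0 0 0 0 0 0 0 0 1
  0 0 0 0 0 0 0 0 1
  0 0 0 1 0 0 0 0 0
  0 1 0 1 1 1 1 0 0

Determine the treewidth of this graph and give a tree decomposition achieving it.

Every bag has size at most 2, so the width is 2 − 1 = 1 and tw(G) ≤ 1. G has an edge, so its treewidth is at least 1. The upper and lower bounds meet at 1, so that is the treewidth.

Treewidth 1.
One such decomposition:
Bags: B1 = {7, 9}  B2 = {5, 9}  B3 = {4, 9}  B4 = {1, 4}  B5 = {4, 8}  B6 = {6, 9}  B7 = {2, 9}  B8 = {3, 4}
Tree: B1–B2, B1–B3, B3–B4, B3–B5, B1–B6, B2–B7, B5–B8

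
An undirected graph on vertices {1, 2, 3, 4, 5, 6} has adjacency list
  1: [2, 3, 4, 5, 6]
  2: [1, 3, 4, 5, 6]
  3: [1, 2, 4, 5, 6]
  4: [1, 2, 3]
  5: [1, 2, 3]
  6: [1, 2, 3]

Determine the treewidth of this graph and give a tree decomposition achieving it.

The largest bag has 4 vertices, giving width 3; this decomposition certifies tw(G) ≤ 3. On the other hand G contains the 4-clique {1, 2, 3, 4}. A clique must lie in a single bag of any decomposition, so no decomposition can have width below 3. Therefore the treewidth is 3.

Treewidth 3.
One optimal decomposition is:
Bags: B1 = {1, 2, 3, 6}  B2 = {1, 2, 3, 5}  B3 = {1, 2, 3, 4}
Tree: B1–B2, B1–B3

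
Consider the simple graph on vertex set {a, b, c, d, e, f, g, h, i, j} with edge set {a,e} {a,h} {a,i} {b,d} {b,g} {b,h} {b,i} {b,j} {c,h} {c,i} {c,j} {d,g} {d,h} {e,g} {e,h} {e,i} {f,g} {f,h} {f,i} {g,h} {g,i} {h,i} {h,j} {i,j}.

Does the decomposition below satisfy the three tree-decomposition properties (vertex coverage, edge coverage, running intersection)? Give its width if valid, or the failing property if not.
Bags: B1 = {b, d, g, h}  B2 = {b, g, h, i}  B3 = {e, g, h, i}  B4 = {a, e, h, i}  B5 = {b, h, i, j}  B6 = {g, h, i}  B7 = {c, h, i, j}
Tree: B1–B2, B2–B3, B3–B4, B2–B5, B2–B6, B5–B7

A tree decomposition must satisfy three properties: every vertex lies in some bag; for every edge, both endpoints lie together in some bag; and for every vertex, the bags containing it form a connected subtree. Here vertex f appears in no bag, so the decomposition is invalid.

No — vertex f appears in no bag.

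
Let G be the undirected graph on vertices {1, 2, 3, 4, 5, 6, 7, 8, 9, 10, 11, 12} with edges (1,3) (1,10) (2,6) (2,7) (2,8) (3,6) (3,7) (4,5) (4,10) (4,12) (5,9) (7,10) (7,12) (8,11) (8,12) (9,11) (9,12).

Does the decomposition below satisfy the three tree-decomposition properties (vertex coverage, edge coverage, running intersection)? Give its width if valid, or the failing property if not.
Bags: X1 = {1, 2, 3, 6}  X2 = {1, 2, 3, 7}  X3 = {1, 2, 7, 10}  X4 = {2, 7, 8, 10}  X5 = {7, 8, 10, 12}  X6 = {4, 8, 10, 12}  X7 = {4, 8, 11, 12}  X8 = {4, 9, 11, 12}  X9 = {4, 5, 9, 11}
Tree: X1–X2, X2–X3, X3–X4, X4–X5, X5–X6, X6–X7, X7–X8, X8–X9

Vertex coverage: the bags together contain {1, 2, 3, 4, 5, 6, 7, 8, 9, 10, 11, 12}, the full vertex set. Edge coverage: each edge of G has both endpoints in at least one bag. Running intersection: for every vertex, the bags containing it form a connected subtree. All three properties hold, so this is a valid tree decomposition of width max|bag| − 1 = 3, and hence tw(G) ≤ 3.

Yes; width 3.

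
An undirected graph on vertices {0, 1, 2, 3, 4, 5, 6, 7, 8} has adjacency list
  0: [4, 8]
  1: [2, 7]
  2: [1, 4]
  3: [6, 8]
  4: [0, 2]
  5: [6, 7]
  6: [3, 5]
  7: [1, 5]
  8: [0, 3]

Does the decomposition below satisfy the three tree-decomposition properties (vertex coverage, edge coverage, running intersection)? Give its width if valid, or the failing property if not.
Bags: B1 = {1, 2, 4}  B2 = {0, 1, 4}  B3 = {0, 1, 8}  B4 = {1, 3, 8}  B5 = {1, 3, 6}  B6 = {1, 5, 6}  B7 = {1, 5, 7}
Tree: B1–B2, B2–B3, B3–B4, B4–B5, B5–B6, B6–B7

Yes; width 2.

Vertex coverage: the bags together contain {0, 1, 2, 3, 4, 5, 6, 7, 8}, the full vertex set. Edge coverage: each edge of G has both endpoints in at least one bag. Running intersection: for every vertex, the bags containing it form a connected subtree. All three properties hold, so this is a valid tree decomposition of width max|bag| − 1 = 2, and hence tw(G) ≤ 2.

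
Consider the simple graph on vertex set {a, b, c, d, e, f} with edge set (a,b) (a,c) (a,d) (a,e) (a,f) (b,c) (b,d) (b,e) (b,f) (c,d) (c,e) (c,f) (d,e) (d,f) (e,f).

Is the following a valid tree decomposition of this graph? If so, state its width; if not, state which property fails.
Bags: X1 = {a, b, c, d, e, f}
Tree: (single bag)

Checking the three conditions: (i) the bags cover all of {a, b, c, d, e, f}; (ii) for each edge, some bag contains both endpoints; (iii) the bags containing any fixed vertex form a subtree. All hold, so the decomposition is valid with width 6 − 1 = 5.

Yes; width 5.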